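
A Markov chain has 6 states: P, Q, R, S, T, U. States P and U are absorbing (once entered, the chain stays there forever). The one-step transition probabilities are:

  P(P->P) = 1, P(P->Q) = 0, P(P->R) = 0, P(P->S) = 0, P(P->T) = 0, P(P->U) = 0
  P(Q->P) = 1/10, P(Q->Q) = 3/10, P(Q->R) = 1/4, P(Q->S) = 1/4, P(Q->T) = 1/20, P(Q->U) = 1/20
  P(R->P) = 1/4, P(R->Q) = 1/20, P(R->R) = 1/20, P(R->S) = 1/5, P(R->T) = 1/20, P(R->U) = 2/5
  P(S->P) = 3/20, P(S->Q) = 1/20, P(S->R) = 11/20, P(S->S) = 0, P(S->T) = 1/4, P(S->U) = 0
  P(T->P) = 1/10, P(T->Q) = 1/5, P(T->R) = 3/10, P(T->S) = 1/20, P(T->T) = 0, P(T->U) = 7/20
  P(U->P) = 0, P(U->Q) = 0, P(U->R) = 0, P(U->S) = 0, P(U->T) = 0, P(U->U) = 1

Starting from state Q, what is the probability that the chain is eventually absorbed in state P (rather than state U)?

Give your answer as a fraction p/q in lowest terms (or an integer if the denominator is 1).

Answer: 19307/39649

Derivation:
Let a_i = P(absorbed in P | start in state i).
Boundary conditions: a_P = 1, a_U = 0.
For each transient state i, a_i = sum_j P(i->j) * a_j:
  a_Q = 1/10*a_P + 3/10*a_Q + 1/4*a_R + 1/4*a_S + 1/20*a_T + 1/20*a_U
  a_R = 1/4*a_P + 1/20*a_Q + 1/20*a_R + 1/5*a_S + 1/20*a_T + 2/5*a_U
  a_S = 3/20*a_P + 1/20*a_Q + 11/20*a_R + 0*a_S + 1/4*a_T + 0*a_U
  a_T = 1/10*a_P + 1/5*a_Q + 3/10*a_R + 1/20*a_S + 0*a_T + 7/20*a_U

Substituting a_P = 1 and a_U = 0, rearrange to (I - Q) a = r where r[i] = P(i -> P):
  [7/10, -1/4, -1/4, -1/20] . (a_Q, a_R, a_S, a_T) = 1/10
  [-1/20, 19/20, -1/5, -1/20] . (a_Q, a_R, a_S, a_T) = 1/4
  [-1/20, -11/20, 1, -1/4] . (a_Q, a_R, a_S, a_T) = 3/20
  [-1/5, -3/10, -1/20, 1] . (a_Q, a_R, a_S, a_T) = 1/10

Solving yields:
  a_Q = 19307/39649
  a_R = 16221/39649
  a_S = 19248/39649
  a_T = 13655/39649

Starting state is Q, so the absorption probability is a_Q = 19307/39649.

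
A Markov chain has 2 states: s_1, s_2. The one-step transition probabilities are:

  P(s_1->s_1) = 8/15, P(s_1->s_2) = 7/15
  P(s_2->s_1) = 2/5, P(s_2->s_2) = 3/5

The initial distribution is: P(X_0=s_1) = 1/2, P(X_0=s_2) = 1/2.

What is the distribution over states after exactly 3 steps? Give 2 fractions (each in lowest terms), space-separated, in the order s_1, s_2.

Propagating the distribution step by step (d_{t+1} = d_t * P):
d_0 = (s_1=1/2, s_2=1/2)
  d_1[s_1] = 1/2*8/15 + 1/2*2/5 = 7/15
  d_1[s_2] = 1/2*7/15 + 1/2*3/5 = 8/15
d_1 = (s_1=7/15, s_2=8/15)
  d_2[s_1] = 7/15*8/15 + 8/15*2/5 = 104/225
  d_2[s_2] = 7/15*7/15 + 8/15*3/5 = 121/225
d_2 = (s_1=104/225, s_2=121/225)
  d_3[s_1] = 104/225*8/15 + 121/225*2/5 = 1558/3375
  d_3[s_2] = 104/225*7/15 + 121/225*3/5 = 1817/3375
d_3 = (s_1=1558/3375, s_2=1817/3375)

Answer: 1558/3375 1817/3375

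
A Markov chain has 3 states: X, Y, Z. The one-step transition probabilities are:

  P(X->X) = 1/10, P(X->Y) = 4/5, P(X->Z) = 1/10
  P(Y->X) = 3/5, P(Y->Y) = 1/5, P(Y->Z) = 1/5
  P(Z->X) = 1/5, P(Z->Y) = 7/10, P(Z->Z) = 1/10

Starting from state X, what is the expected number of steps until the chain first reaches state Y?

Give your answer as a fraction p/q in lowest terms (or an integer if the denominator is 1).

Answer: 100/79

Derivation:
Let h_i = expected steps to first reach Y from state i.
Boundary: h_Y = 0.
First-step equations for the other states:
  h_X = 1 + 1/10*h_X + 4/5*h_Y + 1/10*h_Z
  h_Z = 1 + 1/5*h_X + 7/10*h_Y + 1/10*h_Z

Substituting h_Y = 0 and rearranging gives the linear system (I - Q) h = 1:
  [9/10, -1/10] . (h_X, h_Z) = 1
  [-1/5, 9/10] . (h_X, h_Z) = 1

Solving yields:
  h_X = 100/79
  h_Z = 110/79

Starting state is X, so the expected hitting time is h_X = 100/79.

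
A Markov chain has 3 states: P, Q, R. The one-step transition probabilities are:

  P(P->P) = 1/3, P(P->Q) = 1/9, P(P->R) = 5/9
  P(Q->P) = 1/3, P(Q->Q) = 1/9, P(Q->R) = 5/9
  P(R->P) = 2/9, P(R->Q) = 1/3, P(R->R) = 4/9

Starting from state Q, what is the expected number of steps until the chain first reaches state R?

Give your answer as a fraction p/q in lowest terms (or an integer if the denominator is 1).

Let h_i = expected steps to first reach R from state i.
Boundary: h_R = 0.
First-step equations for the other states:
  h_P = 1 + 1/3*h_P + 1/9*h_Q + 5/9*h_R
  h_Q = 1 + 1/3*h_P + 1/9*h_Q + 5/9*h_R

Substituting h_R = 0 and rearranging gives the linear system (I - Q) h = 1:
  [2/3, -1/9] . (h_P, h_Q) = 1
  [-1/3, 8/9] . (h_P, h_Q) = 1

Solving yields:
  h_P = 9/5
  h_Q = 9/5

Starting state is Q, so the expected hitting time is h_Q = 9/5.

Answer: 9/5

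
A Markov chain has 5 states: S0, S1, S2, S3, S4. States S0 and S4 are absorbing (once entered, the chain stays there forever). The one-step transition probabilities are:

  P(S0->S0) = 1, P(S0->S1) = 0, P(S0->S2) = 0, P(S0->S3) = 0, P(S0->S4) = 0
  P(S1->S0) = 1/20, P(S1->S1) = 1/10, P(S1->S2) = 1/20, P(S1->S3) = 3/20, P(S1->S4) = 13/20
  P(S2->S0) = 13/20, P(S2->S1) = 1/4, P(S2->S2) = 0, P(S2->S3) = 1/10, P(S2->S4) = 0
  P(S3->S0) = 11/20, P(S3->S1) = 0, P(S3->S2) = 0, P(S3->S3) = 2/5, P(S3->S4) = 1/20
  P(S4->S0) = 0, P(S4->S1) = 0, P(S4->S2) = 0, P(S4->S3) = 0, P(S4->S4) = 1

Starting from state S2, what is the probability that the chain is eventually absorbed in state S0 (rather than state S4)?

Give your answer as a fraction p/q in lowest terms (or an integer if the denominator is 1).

Answer: 1143/1420

Derivation:
Let a_i = P(absorbed in S0 | start in state i).
Boundary conditions: a_S0 = 1, a_S4 = 0.
For each transient state i, a_i = sum_j P(i->j) * a_j:
  a_S1 = 1/20*a_S0 + 1/10*a_S1 + 1/20*a_S2 + 3/20*a_S3 + 13/20*a_S4
  a_S2 = 13/20*a_S0 + 1/4*a_S1 + 0*a_S2 + 1/10*a_S3 + 0*a_S4
  a_S3 = 11/20*a_S0 + 0*a_S1 + 0*a_S2 + 2/5*a_S3 + 1/20*a_S4

Substituting a_S0 = 1 and a_S4 = 0, rearrange to (I - Q) a = r where r[i] = P(i -> S0):
  [9/10, -1/20, -3/20] . (a_S1, a_S2, a_S3) = 1/20
  [-1/4, 1, -1/10] . (a_S1, a_S2, a_S3) = 13/20
  [0, 0, 3/5] . (a_S1, a_S2, a_S3) = 11/20

Solving yields:
  a_S1 = 539/2130
  a_S2 = 1143/1420
  a_S3 = 11/12

Starting state is S2, so the absorption probability is a_S2 = 1143/1420.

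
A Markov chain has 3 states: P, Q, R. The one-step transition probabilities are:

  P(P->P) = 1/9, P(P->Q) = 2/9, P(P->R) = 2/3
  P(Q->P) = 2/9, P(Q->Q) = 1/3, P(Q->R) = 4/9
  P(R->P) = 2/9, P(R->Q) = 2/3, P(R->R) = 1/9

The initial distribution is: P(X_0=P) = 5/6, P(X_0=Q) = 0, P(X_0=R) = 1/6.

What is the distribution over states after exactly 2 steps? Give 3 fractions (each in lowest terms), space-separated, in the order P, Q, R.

Propagating the distribution step by step (d_{t+1} = d_t * P):
d_0 = (P=5/6, Q=0, R=1/6)
  d_1[P] = 5/6*1/9 + 0*2/9 + 1/6*2/9 = 7/54
  d_1[Q] = 5/6*2/9 + 0*1/3 + 1/6*2/3 = 8/27
  d_1[R] = 5/6*2/3 + 0*4/9 + 1/6*1/9 = 31/54
d_1 = (P=7/54, Q=8/27, R=31/54)
  d_2[P] = 7/54*1/9 + 8/27*2/9 + 31/54*2/9 = 101/486
  d_2[Q] = 7/54*2/9 + 8/27*1/3 + 31/54*2/3 = 124/243
  d_2[R] = 7/54*2/3 + 8/27*4/9 + 31/54*1/9 = 137/486
d_2 = (P=101/486, Q=124/243, R=137/486)

Answer: 101/486 124/243 137/486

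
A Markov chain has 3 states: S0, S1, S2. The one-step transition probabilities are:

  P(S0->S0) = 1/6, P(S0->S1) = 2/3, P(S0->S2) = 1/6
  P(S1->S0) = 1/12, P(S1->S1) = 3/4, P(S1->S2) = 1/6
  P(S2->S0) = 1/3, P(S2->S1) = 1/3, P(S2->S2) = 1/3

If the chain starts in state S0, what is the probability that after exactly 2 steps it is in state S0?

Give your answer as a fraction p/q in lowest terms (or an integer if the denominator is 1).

Computing P^2 by repeated multiplication:
P^1 =
  S0: [1/6, 2/3, 1/6]
  S1: [1/12, 3/4, 1/6]
  S2: [1/3, 1/3, 1/3]
P^2 =
  S0: [5/36, 2/3, 7/36]
  S1: [19/144, 97/144, 7/36]
  S2: [7/36, 7/12, 2/9]

(P^2)[S0 -> S0] = 5/36

Answer: 5/36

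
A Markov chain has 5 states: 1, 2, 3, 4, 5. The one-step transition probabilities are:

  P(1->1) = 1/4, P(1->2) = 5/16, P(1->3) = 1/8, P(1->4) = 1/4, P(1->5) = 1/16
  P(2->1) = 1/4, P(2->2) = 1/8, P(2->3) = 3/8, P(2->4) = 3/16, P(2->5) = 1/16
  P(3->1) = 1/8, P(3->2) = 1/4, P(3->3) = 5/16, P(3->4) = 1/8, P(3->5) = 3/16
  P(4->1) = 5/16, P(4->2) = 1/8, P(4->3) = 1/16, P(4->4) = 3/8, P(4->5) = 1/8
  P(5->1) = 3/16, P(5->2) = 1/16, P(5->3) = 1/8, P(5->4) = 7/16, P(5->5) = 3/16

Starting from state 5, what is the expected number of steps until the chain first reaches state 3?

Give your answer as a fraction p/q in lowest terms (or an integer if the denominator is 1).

Answer: 21024/3017

Derivation:
Let h_i = expected steps to first reach 3 from state i.
Boundary: h_3 = 0.
First-step equations for the other states:
  h_1 = 1 + 1/4*h_1 + 5/16*h_2 + 1/8*h_3 + 1/4*h_4 + 1/16*h_5
  h_2 = 1 + 1/4*h_1 + 1/8*h_2 + 3/8*h_3 + 3/16*h_4 + 1/16*h_5
  h_4 = 1 + 5/16*h_1 + 1/8*h_2 + 1/16*h_3 + 3/8*h_4 + 1/8*h_5
  h_5 = 1 + 3/16*h_1 + 1/16*h_2 + 1/8*h_3 + 7/16*h_4 + 3/16*h_5

Substituting h_3 = 0 and rearranging gives the linear system (I - Q) h = 1:
  [3/4, -5/16, -1/4, -1/16] . (h_1, h_2, h_4, h_5) = 1
  [-1/4, 7/8, -3/16, -1/16] . (h_1, h_2, h_4, h_5) = 1
  [-5/16, -1/8, 5/8, -1/8] . (h_1, h_2, h_4, h_5) = 1
  [-3/16, -1/16, -7/16, 13/16] . (h_1, h_2, h_4, h_5) = 1

Solving yields:
  h_1 = 19312/3017
  h_2 = 2160/431
  h_4 = 21712/3017
  h_5 = 21024/3017

Starting state is 5, so the expected hitting time is h_5 = 21024/3017.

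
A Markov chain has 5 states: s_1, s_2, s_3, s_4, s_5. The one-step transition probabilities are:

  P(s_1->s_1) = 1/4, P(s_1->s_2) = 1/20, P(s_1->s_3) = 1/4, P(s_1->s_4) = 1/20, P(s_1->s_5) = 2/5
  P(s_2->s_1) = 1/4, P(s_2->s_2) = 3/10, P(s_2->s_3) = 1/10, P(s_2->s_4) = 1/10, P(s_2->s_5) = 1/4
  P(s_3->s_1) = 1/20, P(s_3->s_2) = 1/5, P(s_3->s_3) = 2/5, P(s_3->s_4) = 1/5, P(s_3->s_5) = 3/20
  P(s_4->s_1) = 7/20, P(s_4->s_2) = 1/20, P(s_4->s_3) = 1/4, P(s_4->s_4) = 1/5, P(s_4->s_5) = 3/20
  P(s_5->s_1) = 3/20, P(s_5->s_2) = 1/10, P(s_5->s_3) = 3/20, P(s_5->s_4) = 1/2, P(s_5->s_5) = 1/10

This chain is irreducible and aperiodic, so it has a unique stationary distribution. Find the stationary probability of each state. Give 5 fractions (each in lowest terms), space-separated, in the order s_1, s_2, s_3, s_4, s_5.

Answer: 12713/62942 16325/125884 31133/125884 6852/31471 6398/31471

Derivation:
The stationary distribution satisfies pi = pi * P, i.e.:
  pi_s_1 = 1/4*pi_s_1 + 1/4*pi_s_2 + 1/20*pi_s_3 + 7/20*pi_s_4 + 3/20*pi_s_5
  pi_s_2 = 1/20*pi_s_1 + 3/10*pi_s_2 + 1/5*pi_s_3 + 1/20*pi_s_4 + 1/10*pi_s_5
  pi_s_3 = 1/4*pi_s_1 + 1/10*pi_s_2 + 2/5*pi_s_3 + 1/4*pi_s_4 + 3/20*pi_s_5
  pi_s_4 = 1/20*pi_s_1 + 1/10*pi_s_2 + 1/5*pi_s_3 + 1/5*pi_s_4 + 1/2*pi_s_5
  pi_s_5 = 2/5*pi_s_1 + 1/4*pi_s_2 + 3/20*pi_s_3 + 3/20*pi_s_4 + 1/10*pi_s_5
with normalization: pi_s_1 + pi_s_2 + pi_s_3 + pi_s_4 + pi_s_5 = 1.

Using the first 4 balance equations plus normalization, the linear system A*pi = b is:
  [-3/4, 1/4, 1/20, 7/20, 3/20] . pi = 0
  [1/20, -7/10, 1/5, 1/20, 1/10] . pi = 0
  [1/4, 1/10, -3/5, 1/4, 3/20] . pi = 0
  [1/20, 1/10, 1/5, -4/5, 1/2] . pi = 0
  [1, 1, 1, 1, 1] . pi = 1

Solving yields:
  pi_s_1 = 12713/62942
  pi_s_2 = 16325/125884
  pi_s_3 = 31133/125884
  pi_s_4 = 6852/31471
  pi_s_5 = 6398/31471

Verification (pi * P):
  12713/62942*1/4 + 16325/125884*1/4 + 31133/125884*1/20 + 6852/31471*7/20 + 6398/31471*3/20 = 12713/62942 = pi_s_1  (ok)
  12713/62942*1/20 + 16325/125884*3/10 + 31133/125884*1/5 + 6852/31471*1/20 + 6398/31471*1/10 = 16325/125884 = pi_s_2  (ok)
  12713/62942*1/4 + 16325/125884*1/10 + 31133/125884*2/5 + 6852/31471*1/4 + 6398/31471*3/20 = 31133/125884 = pi_s_3  (ok)
  12713/62942*1/20 + 16325/125884*1/10 + 31133/125884*1/5 + 6852/31471*1/5 + 6398/31471*1/2 = 6852/31471 = pi_s_4  (ok)
  12713/62942*2/5 + 16325/125884*1/4 + 31133/125884*3/20 + 6852/31471*3/20 + 6398/31471*1/10 = 6398/31471 = pi_s_5  (ok)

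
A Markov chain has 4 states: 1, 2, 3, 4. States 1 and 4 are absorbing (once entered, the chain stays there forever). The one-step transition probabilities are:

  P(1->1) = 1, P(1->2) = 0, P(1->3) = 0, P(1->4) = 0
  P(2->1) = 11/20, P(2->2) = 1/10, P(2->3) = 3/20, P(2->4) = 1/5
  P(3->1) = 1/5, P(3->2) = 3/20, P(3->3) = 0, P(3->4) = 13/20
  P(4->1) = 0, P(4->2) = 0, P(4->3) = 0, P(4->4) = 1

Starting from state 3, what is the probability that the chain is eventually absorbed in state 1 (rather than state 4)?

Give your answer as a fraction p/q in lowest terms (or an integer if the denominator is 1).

Let a_i = P(absorbed in 1 | start in state i).
Boundary conditions: a_1 = 1, a_4 = 0.
For each transient state i, a_i = sum_j P(i->j) * a_j:
  a_2 = 11/20*a_1 + 1/10*a_2 + 3/20*a_3 + 1/5*a_4
  a_3 = 1/5*a_1 + 3/20*a_2 + 0*a_3 + 13/20*a_4

Substituting a_1 = 1 and a_4 = 0, rearrange to (I - Q) a = r where r[i] = P(i -> 1):
  [9/10, -3/20] . (a_2, a_3) = 11/20
  [-3/20, 1] . (a_2, a_3) = 1/5

Solving yields:
  a_2 = 232/351
  a_3 = 35/117

Starting state is 3, so the absorption probability is a_3 = 35/117.

Answer: 35/117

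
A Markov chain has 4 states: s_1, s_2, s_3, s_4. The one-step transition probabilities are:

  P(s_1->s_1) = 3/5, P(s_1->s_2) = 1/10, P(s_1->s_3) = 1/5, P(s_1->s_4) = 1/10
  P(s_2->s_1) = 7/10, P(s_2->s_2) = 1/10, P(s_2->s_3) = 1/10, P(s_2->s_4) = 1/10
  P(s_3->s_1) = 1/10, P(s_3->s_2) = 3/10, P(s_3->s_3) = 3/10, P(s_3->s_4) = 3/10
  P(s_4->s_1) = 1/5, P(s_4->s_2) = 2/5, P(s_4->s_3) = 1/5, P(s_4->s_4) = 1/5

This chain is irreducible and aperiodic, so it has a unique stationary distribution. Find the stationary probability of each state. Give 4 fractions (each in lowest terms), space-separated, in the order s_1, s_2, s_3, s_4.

Answer: 190/417 26/139 28/139 65/417

Derivation:
The stationary distribution satisfies pi = pi * P, i.e.:
  pi_s_1 = 3/5*pi_s_1 + 7/10*pi_s_2 + 1/10*pi_s_3 + 1/5*pi_s_4
  pi_s_2 = 1/10*pi_s_1 + 1/10*pi_s_2 + 3/10*pi_s_3 + 2/5*pi_s_4
  pi_s_3 = 1/5*pi_s_1 + 1/10*pi_s_2 + 3/10*pi_s_3 + 1/5*pi_s_4
  pi_s_4 = 1/10*pi_s_1 + 1/10*pi_s_2 + 3/10*pi_s_3 + 1/5*pi_s_4
with normalization: pi_s_1 + pi_s_2 + pi_s_3 + pi_s_4 = 1.

Using the first 3 balance equations plus normalization, the linear system A*pi = b is:
  [-2/5, 7/10, 1/10, 1/5] . pi = 0
  [1/10, -9/10, 3/10, 2/5] . pi = 0
  [1/5, 1/10, -7/10, 1/5] . pi = 0
  [1, 1, 1, 1] . pi = 1

Solving yields:
  pi_s_1 = 190/417
  pi_s_2 = 26/139
  pi_s_3 = 28/139
  pi_s_4 = 65/417

Verification (pi * P):
  190/417*3/5 + 26/139*7/10 + 28/139*1/10 + 65/417*1/5 = 190/417 = pi_s_1  (ok)
  190/417*1/10 + 26/139*1/10 + 28/139*3/10 + 65/417*2/5 = 26/139 = pi_s_2  (ok)
  190/417*1/5 + 26/139*1/10 + 28/139*3/10 + 65/417*1/5 = 28/139 = pi_s_3  (ok)
  190/417*1/10 + 26/139*1/10 + 28/139*3/10 + 65/417*1/5 = 65/417 = pi_s_4  (ok)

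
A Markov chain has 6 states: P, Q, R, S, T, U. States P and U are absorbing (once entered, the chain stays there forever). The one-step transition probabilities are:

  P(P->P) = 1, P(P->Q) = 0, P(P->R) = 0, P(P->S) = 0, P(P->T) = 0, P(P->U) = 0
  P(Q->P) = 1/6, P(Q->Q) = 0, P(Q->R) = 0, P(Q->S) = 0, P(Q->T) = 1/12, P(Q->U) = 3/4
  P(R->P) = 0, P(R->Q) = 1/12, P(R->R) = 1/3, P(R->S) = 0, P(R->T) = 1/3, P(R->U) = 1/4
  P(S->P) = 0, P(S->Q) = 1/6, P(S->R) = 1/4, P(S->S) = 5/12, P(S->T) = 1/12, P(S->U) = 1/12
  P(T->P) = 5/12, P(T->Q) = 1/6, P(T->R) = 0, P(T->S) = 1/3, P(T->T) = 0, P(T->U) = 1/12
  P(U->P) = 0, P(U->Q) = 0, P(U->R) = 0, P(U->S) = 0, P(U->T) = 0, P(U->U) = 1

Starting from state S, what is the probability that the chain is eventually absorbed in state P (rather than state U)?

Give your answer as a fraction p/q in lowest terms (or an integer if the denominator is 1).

Let a_i = P(absorbed in P | start in state i).
Boundary conditions: a_P = 1, a_U = 0.
For each transient state i, a_i = sum_j P(i->j) * a_j:
  a_Q = 1/6*a_P + 0*a_Q + 0*a_R + 0*a_S + 1/12*a_T + 3/4*a_U
  a_R = 0*a_P + 1/12*a_Q + 1/3*a_R + 0*a_S + 1/3*a_T + 1/4*a_U
  a_S = 0*a_P + 1/6*a_Q + 1/4*a_R + 5/12*a_S + 1/12*a_T + 1/12*a_U
  a_T = 5/12*a_P + 1/6*a_Q + 0*a_R + 1/3*a_S + 0*a_T + 1/12*a_U

Substituting a_P = 1 and a_U = 0, rearrange to (I - Q) a = r where r[i] = P(i -> P):
  [1, 0, 0, -1/12] . (a_Q, a_R, a_S, a_T) = 1/6
  [-1/12, 2/3, 0, -1/3] . (a_Q, a_R, a_S, a_T) = 0
  [-1/6, -1/4, 7/12, -1/12] . (a_Q, a_R, a_S, a_T) = 0
  [-1/6, 0, -1/3, 1] . (a_Q, a_R, a_S, a_T) = 5/12

Solving yields:
  a_Q = 366/1729
  a_R = 293/988
  a_S = 1831/6916
  a_T = 934/1729

Starting state is S, so the absorption probability is a_S = 1831/6916.

Answer: 1831/6916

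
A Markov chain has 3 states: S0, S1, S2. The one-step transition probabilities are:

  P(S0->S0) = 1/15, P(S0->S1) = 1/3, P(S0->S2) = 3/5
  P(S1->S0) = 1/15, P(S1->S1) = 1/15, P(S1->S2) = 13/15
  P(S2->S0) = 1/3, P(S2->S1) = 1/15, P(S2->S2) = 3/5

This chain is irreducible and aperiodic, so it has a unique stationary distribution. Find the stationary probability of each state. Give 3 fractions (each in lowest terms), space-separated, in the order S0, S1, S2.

The stationary distribution satisfies pi = pi * P, i.e.:
  pi_S0 = 1/15*pi_S0 + 1/15*pi_S1 + 1/3*pi_S2
  pi_S1 = 1/3*pi_S0 + 1/15*pi_S1 + 1/15*pi_S2
  pi_S2 = 3/5*pi_S0 + 13/15*pi_S1 + 3/5*pi_S2
with normalization: pi_S0 + pi_S1 + pi_S2 = 1.

Using the first 2 balance equations plus normalization, the linear system A*pi = b is:
  [-14/15, 1/15, 1/3] . pi = 0
  [1/3, -14/15, 1/15] . pi = 0
  [1, 1, 1] . pi = 1

Solving yields:
  pi_S0 = 71/301
  pi_S1 = 39/301
  pi_S2 = 191/301

Verification (pi * P):
  71/301*1/15 + 39/301*1/15 + 191/301*1/3 = 71/301 = pi_S0  (ok)
  71/301*1/3 + 39/301*1/15 + 191/301*1/15 = 39/301 = pi_S1  (ok)
  71/301*3/5 + 39/301*13/15 + 191/301*3/5 = 191/301 = pi_S2  (ok)

Answer: 71/301 39/301 191/301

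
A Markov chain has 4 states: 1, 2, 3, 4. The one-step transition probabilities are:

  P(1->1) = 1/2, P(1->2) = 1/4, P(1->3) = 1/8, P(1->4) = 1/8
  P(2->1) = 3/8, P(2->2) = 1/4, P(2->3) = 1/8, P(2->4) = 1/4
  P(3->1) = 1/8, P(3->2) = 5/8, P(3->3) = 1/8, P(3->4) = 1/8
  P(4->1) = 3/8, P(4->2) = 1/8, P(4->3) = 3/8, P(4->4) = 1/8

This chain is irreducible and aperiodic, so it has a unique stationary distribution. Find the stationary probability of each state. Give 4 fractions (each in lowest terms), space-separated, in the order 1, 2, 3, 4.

Answer: 98/257 75/257 85/514 83/514

Derivation:
The stationary distribution satisfies pi = pi * P, i.e.:
  pi_1 = 1/2*pi_1 + 3/8*pi_2 + 1/8*pi_3 + 3/8*pi_4
  pi_2 = 1/4*pi_1 + 1/4*pi_2 + 5/8*pi_3 + 1/8*pi_4
  pi_3 = 1/8*pi_1 + 1/8*pi_2 + 1/8*pi_3 + 3/8*pi_4
  pi_4 = 1/8*pi_1 + 1/4*pi_2 + 1/8*pi_3 + 1/8*pi_4
with normalization: pi_1 + pi_2 + pi_3 + pi_4 = 1.

Using the first 3 balance equations plus normalization, the linear system A*pi = b is:
  [-1/2, 3/8, 1/8, 3/8] . pi = 0
  [1/4, -3/4, 5/8, 1/8] . pi = 0
  [1/8, 1/8, -7/8, 3/8] . pi = 0
  [1, 1, 1, 1] . pi = 1

Solving yields:
  pi_1 = 98/257
  pi_2 = 75/257
  pi_3 = 85/514
  pi_4 = 83/514

Verification (pi * P):
  98/257*1/2 + 75/257*3/8 + 85/514*1/8 + 83/514*3/8 = 98/257 = pi_1  (ok)
  98/257*1/4 + 75/257*1/4 + 85/514*5/8 + 83/514*1/8 = 75/257 = pi_2  (ok)
  98/257*1/8 + 75/257*1/8 + 85/514*1/8 + 83/514*3/8 = 85/514 = pi_3  (ok)
  98/257*1/8 + 75/257*1/4 + 85/514*1/8 + 83/514*1/8 = 83/514 = pi_4  (ok)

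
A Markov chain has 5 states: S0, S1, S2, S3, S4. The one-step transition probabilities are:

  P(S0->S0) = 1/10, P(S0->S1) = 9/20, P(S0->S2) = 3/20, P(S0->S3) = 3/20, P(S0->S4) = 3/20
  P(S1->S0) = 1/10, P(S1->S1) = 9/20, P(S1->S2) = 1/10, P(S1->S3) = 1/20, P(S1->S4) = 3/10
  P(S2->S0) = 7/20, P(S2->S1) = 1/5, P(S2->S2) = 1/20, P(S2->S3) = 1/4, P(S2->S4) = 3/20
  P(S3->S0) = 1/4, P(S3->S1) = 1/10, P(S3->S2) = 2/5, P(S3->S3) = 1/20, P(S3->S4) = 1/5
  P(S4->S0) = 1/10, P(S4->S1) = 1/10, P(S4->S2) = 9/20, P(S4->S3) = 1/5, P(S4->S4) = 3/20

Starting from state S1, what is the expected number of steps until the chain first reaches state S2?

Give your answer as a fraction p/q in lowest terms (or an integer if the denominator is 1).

Let h_i = expected steps to first reach S2 from state i.
Boundary: h_S2 = 0.
First-step equations for the other states:
  h_S0 = 1 + 1/10*h_S0 + 9/20*h_S1 + 3/20*h_S2 + 3/20*h_S3 + 3/20*h_S4
  h_S1 = 1 + 1/10*h_S0 + 9/20*h_S1 + 1/10*h_S2 + 1/20*h_S3 + 3/10*h_S4
  h_S3 = 1 + 1/4*h_S0 + 1/10*h_S1 + 2/5*h_S2 + 1/20*h_S3 + 1/5*h_S4
  h_S4 = 1 + 1/10*h_S0 + 1/10*h_S1 + 9/20*h_S2 + 1/5*h_S3 + 3/20*h_S4

Substituting h_S2 = 0 and rearranging gives the linear system (I - Q) h = 1:
  [9/10, -9/20, -3/20, -3/20] . (h_S0, h_S1, h_S3, h_S4) = 1
  [-1/10, 11/20, -1/20, -3/10] . (h_S0, h_S1, h_S3, h_S4) = 1
  [-1/4, -1/10, 19/20, -1/5] . (h_S0, h_S1, h_S3, h_S4) = 1
  [-1/10, -1/10, -1/5, 17/20] . (h_S0, h_S1, h_S3, h_S4) = 1

Solving yields:
  h_S0 = 89690/20073
  h_S1 = 92090/20073
  h_S3 = 22410/6691
  h_S4 = 60820/20073

Starting state is S1, so the expected hitting time is h_S1 = 92090/20073.

Answer: 92090/20073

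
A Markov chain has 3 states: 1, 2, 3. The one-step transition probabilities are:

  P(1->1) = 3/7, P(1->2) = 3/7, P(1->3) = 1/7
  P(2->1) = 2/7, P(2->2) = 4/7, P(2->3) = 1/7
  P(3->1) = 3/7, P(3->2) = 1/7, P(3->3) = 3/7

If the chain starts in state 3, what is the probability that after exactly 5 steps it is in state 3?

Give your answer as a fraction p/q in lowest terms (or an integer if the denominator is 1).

Answer: 3387/16807

Derivation:
Computing P^5 by repeated multiplication:
P^1 =
  1: [3/7, 3/7, 1/7]
  2: [2/7, 4/7, 1/7]
  3: [3/7, 1/7, 3/7]
P^2 =
  1: [18/49, 22/49, 9/49]
  2: [17/49, 23/49, 9/49]
  3: [20/49, 16/49, 13/49]
P^3 =
  1: [125/343, 151/343, 67/343]
  2: [124/343, 152/343, 67/343]
  3: [131/343, 137/343, 75/343]
P^4 =
  1: [878/2401, 1046/2401, 477/2401]
  2: [877/2401, 1047/2401, 477/2401]
  3: [892/2401, 1016/2401, 493/2401]
P^5 =
  1: [6157/16807, 7295/16807, 3355/16807]
  2: [6156/16807, 7296/16807, 3355/16807]
  3: [6187/16807, 7233/16807, 3387/16807]

(P^5)[3 -> 3] = 3387/16807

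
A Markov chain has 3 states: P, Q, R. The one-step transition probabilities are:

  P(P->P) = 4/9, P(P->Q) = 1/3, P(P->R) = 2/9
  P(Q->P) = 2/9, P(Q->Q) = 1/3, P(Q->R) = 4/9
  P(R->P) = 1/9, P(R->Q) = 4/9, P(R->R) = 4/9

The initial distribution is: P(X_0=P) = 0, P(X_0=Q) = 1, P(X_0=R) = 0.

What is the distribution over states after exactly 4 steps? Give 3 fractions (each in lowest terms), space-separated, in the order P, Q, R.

Propagating the distribution step by step (d_{t+1} = d_t * P):
d_0 = (P=0, Q=1, R=0)
  d_1[P] = 0*4/9 + 1*2/9 + 0*1/9 = 2/9
  d_1[Q] = 0*1/3 + 1*1/3 + 0*4/9 = 1/3
  d_1[R] = 0*2/9 + 1*4/9 + 0*4/9 = 4/9
d_1 = (P=2/9, Q=1/3, R=4/9)
  d_2[P] = 2/9*4/9 + 1/3*2/9 + 4/9*1/9 = 2/9
  d_2[Q] = 2/9*1/3 + 1/3*1/3 + 4/9*4/9 = 31/81
  d_2[R] = 2/9*2/9 + 1/3*4/9 + 4/9*4/9 = 32/81
d_2 = (P=2/9, Q=31/81, R=32/81)
  d_3[P] = 2/9*4/9 + 31/81*2/9 + 32/81*1/9 = 166/729
  d_3[Q] = 2/9*1/3 + 31/81*1/3 + 32/81*4/9 = 275/729
  d_3[R] = 2/9*2/9 + 31/81*4/9 + 32/81*4/9 = 32/81
d_3 = (P=166/729, Q=275/729, R=32/81)
  d_4[P] = 166/729*4/9 + 275/729*2/9 + 32/81*1/9 = 1502/6561
  d_4[Q] = 166/729*1/3 + 275/729*1/3 + 32/81*4/9 = 275/729
  d_4[R] = 166/729*2/9 + 275/729*4/9 + 32/81*4/9 = 2584/6561
d_4 = (P=1502/6561, Q=275/729, R=2584/6561)

Answer: 1502/6561 275/729 2584/6561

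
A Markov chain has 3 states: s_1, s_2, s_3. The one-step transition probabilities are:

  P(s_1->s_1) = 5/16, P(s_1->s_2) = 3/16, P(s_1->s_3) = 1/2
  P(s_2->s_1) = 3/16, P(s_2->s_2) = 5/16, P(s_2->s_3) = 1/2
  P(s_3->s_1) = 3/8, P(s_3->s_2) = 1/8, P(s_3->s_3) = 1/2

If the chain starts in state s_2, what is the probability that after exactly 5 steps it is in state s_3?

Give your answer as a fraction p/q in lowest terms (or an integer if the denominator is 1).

Answer: 1/2

Derivation:
Computing P^5 by repeated multiplication:
P^1 =
  s_1: [5/16, 3/16, 1/2]
  s_2: [3/16, 5/16, 1/2]
  s_3: [3/8, 1/8, 1/2]
P^2 =
  s_1: [41/128, 23/128, 1/2]
  s_2: [39/128, 25/128, 1/2]
  s_3: [21/64, 11/64, 1/2]
P^3 =
  s_1: [329/1024, 183/1024, 1/2]
  s_2: [327/1024, 185/1024, 1/2]
  s_3: [165/512, 91/512, 1/2]
P^4 =
  s_1: [2633/8192, 1463/8192, 1/2]
  s_2: [2631/8192, 1465/8192, 1/2]
  s_3: [1317/4096, 731/4096, 1/2]
P^5 =
  s_1: [21065/65536, 11703/65536, 1/2]
  s_2: [21063/65536, 11705/65536, 1/2]
  s_3: [10533/32768, 5851/32768, 1/2]

(P^5)[s_2 -> s_3] = 1/2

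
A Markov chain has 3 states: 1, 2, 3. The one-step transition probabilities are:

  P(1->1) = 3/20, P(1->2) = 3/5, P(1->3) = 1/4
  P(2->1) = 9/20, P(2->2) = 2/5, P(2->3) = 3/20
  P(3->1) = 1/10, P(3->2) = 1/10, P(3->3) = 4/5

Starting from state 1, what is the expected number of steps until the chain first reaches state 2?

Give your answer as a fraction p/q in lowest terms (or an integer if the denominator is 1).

Answer: 90/29

Derivation:
Let h_i = expected steps to first reach 2 from state i.
Boundary: h_2 = 0.
First-step equations for the other states:
  h_1 = 1 + 3/20*h_1 + 3/5*h_2 + 1/4*h_3
  h_3 = 1 + 1/10*h_1 + 1/10*h_2 + 4/5*h_3

Substituting h_2 = 0 and rearranging gives the linear system (I - Q) h = 1:
  [17/20, -1/4] . (h_1, h_3) = 1
  [-1/10, 1/5] . (h_1, h_3) = 1

Solving yields:
  h_1 = 90/29
  h_3 = 190/29

Starting state is 1, so the expected hitting time is h_1 = 90/29.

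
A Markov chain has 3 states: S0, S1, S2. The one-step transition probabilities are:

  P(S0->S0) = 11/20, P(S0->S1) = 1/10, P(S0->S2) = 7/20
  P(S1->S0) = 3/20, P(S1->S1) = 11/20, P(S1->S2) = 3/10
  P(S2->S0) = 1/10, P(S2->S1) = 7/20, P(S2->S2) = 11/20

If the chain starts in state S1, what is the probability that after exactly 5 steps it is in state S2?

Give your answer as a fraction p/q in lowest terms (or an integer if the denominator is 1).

Answer: 264711/640000

Derivation:
Computing P^5 by repeated multiplication:
P^1 =
  S0: [11/20, 1/10, 7/20]
  S1: [3/20, 11/20, 3/10]
  S2: [1/10, 7/20, 11/20]
P^2 =
  S0: [141/400, 93/400, 83/200]
  S1: [39/200, 169/400, 153/400]
  S2: [13/80, 79/200, 177/400]
P^3 =
  S0: [1081/4000, 2467/8000, 3371/8000]
  S1: [1671/8000, 1543/4000, 3243/8000]
  S2: [1543/8000, 3107/8000, 67/160]
P^4 =
  S0: [1517/6400, 27529/80000, 67017/160000]
  S1: [273/1280, 59989/160000, 32943/80000]
  S2: [16497/80000, 60713/160000, 66293/160000]
P^5 =
  S0: [716383/3200000, 1150607/3200000, 133301/320000]
  S1: [343557/1600000, 1189331/3200000, 264711/640000]
  S2: [677659/3200000, 598941/1600000, 1324459/3200000]

(P^5)[S1 -> S2] = 264711/640000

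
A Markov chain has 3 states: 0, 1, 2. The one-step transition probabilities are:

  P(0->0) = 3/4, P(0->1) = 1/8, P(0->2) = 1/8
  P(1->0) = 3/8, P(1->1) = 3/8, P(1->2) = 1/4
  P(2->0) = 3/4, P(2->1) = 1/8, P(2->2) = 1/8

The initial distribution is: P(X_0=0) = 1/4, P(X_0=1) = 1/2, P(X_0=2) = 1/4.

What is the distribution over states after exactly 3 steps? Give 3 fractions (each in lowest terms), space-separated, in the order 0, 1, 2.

Answer: 87/128 11/64 19/128

Derivation:
Propagating the distribution step by step (d_{t+1} = d_t * P):
d_0 = (0=1/4, 1=1/2, 2=1/4)
  d_1[0] = 1/4*3/4 + 1/2*3/8 + 1/4*3/4 = 9/16
  d_1[1] = 1/4*1/8 + 1/2*3/8 + 1/4*1/8 = 1/4
  d_1[2] = 1/4*1/8 + 1/2*1/4 + 1/4*1/8 = 3/16
d_1 = (0=9/16, 1=1/4, 2=3/16)
  d_2[0] = 9/16*3/4 + 1/4*3/8 + 3/16*3/4 = 21/32
  d_2[1] = 9/16*1/8 + 1/4*3/8 + 3/16*1/8 = 3/16
  d_2[2] = 9/16*1/8 + 1/4*1/4 + 3/16*1/8 = 5/32
d_2 = (0=21/32, 1=3/16, 2=5/32)
  d_3[0] = 21/32*3/4 + 3/16*3/8 + 5/32*3/4 = 87/128
  d_3[1] = 21/32*1/8 + 3/16*3/8 + 5/32*1/8 = 11/64
  d_3[2] = 21/32*1/8 + 3/16*1/4 + 5/32*1/8 = 19/128
d_3 = (0=87/128, 1=11/64, 2=19/128)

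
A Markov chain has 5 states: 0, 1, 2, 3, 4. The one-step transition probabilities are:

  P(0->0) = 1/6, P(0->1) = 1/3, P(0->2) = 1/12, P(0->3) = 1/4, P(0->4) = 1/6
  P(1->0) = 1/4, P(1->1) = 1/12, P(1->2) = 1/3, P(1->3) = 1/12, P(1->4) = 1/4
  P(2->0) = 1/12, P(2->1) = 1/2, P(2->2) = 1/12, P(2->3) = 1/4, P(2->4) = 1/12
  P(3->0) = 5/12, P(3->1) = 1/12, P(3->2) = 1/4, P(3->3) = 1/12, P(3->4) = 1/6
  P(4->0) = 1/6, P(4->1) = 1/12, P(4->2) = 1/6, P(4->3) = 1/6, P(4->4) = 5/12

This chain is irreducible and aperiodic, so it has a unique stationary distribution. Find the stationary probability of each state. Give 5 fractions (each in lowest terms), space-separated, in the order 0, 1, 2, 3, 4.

Answer: 1538/7287 516/2429 445/2429 1223/7287 1643/7287

Derivation:
The stationary distribution satisfies pi = pi * P, i.e.:
  pi_0 = 1/6*pi_0 + 1/4*pi_1 + 1/12*pi_2 + 5/12*pi_3 + 1/6*pi_4
  pi_1 = 1/3*pi_0 + 1/12*pi_1 + 1/2*pi_2 + 1/12*pi_3 + 1/12*pi_4
  pi_2 = 1/12*pi_0 + 1/3*pi_1 + 1/12*pi_2 + 1/4*pi_3 + 1/6*pi_4
  pi_3 = 1/4*pi_0 + 1/12*pi_1 + 1/4*pi_2 + 1/12*pi_3 + 1/6*pi_4
  pi_4 = 1/6*pi_0 + 1/4*pi_1 + 1/12*pi_2 + 1/6*pi_3 + 5/12*pi_4
with normalization: pi_0 + pi_1 + pi_2 + pi_3 + pi_4 = 1.

Using the first 4 balance equations plus normalization, the linear system A*pi = b is:
  [-5/6, 1/4, 1/12, 5/12, 1/6] . pi = 0
  [1/3, -11/12, 1/2, 1/12, 1/12] . pi = 0
  [1/12, 1/3, -11/12, 1/4, 1/6] . pi = 0
  [1/4, 1/12, 1/4, -11/12, 1/6] . pi = 0
  [1, 1, 1, 1, 1] . pi = 1

Solving yields:
  pi_0 = 1538/7287
  pi_1 = 516/2429
  pi_2 = 445/2429
  pi_3 = 1223/7287
  pi_4 = 1643/7287

Verification (pi * P):
  1538/7287*1/6 + 516/2429*1/4 + 445/2429*1/12 + 1223/7287*5/12 + 1643/7287*1/6 = 1538/7287 = pi_0  (ok)
  1538/7287*1/3 + 516/2429*1/12 + 445/2429*1/2 + 1223/7287*1/12 + 1643/7287*1/12 = 516/2429 = pi_1  (ok)
  1538/7287*1/12 + 516/2429*1/3 + 445/2429*1/12 + 1223/7287*1/4 + 1643/7287*1/6 = 445/2429 = pi_2  (ok)
  1538/7287*1/4 + 516/2429*1/12 + 445/2429*1/4 + 1223/7287*1/12 + 1643/7287*1/6 = 1223/7287 = pi_3  (ok)
  1538/7287*1/6 + 516/2429*1/4 + 445/2429*1/12 + 1223/7287*1/6 + 1643/7287*5/12 = 1643/7287 = pi_4  (ok)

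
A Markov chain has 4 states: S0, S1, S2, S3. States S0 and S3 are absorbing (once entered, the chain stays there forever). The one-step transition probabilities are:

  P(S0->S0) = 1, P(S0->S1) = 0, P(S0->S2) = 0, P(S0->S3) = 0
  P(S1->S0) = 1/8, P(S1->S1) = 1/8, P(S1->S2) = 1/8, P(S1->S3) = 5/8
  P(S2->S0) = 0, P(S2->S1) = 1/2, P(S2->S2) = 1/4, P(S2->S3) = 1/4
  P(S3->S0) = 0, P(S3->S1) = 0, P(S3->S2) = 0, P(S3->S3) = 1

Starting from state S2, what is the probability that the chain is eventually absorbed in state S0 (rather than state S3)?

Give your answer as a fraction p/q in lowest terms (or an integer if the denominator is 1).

Answer: 2/19

Derivation:
Let a_i = P(absorbed in S0 | start in state i).
Boundary conditions: a_S0 = 1, a_S3 = 0.
For each transient state i, a_i = sum_j P(i->j) * a_j:
  a_S1 = 1/8*a_S0 + 1/8*a_S1 + 1/8*a_S2 + 5/8*a_S3
  a_S2 = 0*a_S0 + 1/2*a_S1 + 1/4*a_S2 + 1/4*a_S3

Substituting a_S0 = 1 and a_S3 = 0, rearrange to (I - Q) a = r where r[i] = P(i -> S0):
  [7/8, -1/8] . (a_S1, a_S2) = 1/8
  [-1/2, 3/4] . (a_S1, a_S2) = 0

Solving yields:
  a_S1 = 3/19
  a_S2 = 2/19

Starting state is S2, so the absorption probability is a_S2 = 2/19.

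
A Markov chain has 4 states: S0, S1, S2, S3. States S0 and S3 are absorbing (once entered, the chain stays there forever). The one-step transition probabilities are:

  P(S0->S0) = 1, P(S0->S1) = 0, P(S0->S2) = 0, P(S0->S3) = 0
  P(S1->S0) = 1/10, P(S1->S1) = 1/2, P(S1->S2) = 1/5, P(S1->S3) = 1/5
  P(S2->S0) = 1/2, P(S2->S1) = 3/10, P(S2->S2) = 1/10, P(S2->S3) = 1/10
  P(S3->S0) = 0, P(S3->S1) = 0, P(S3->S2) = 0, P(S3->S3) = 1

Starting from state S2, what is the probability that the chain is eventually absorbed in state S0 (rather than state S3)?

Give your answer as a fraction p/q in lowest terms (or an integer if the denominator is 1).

Answer: 28/39

Derivation:
Let a_i = P(absorbed in S0 | start in state i).
Boundary conditions: a_S0 = 1, a_S3 = 0.
For each transient state i, a_i = sum_j P(i->j) * a_j:
  a_S1 = 1/10*a_S0 + 1/2*a_S1 + 1/5*a_S2 + 1/5*a_S3
  a_S2 = 1/2*a_S0 + 3/10*a_S1 + 1/10*a_S2 + 1/10*a_S3

Substituting a_S0 = 1 and a_S3 = 0, rearrange to (I - Q) a = r where r[i] = P(i -> S0):
  [1/2, -1/5] . (a_S1, a_S2) = 1/10
  [-3/10, 9/10] . (a_S1, a_S2) = 1/2

Solving yields:
  a_S1 = 19/39
  a_S2 = 28/39

Starting state is S2, so the absorption probability is a_S2 = 28/39.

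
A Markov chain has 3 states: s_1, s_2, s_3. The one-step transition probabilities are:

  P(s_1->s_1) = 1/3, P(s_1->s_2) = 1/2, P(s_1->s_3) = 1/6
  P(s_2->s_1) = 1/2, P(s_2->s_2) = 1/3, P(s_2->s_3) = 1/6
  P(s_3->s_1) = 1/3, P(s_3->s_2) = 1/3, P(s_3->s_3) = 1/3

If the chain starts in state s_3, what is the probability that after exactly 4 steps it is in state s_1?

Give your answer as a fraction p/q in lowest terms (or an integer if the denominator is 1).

Answer: 259/648

Derivation:
Computing P^4 by repeated multiplication:
P^1 =
  s_1: [1/3, 1/2, 1/6]
  s_2: [1/2, 1/3, 1/6]
  s_3: [1/3, 1/3, 1/3]
P^2 =
  s_1: [5/12, 7/18, 7/36]
  s_2: [7/18, 5/12, 7/36]
  s_3: [7/18, 7/18, 2/9]
P^3 =
  s_1: [43/108, 29/72, 43/216]
  s_2: [29/72, 43/108, 43/216]
  s_3: [43/108, 43/108, 11/54]
P^4 =
  s_1: [173/432, 259/648, 259/1296]
  s_2: [259/648, 173/432, 259/1296]
  s_3: [259/648, 259/648, 65/324]

(P^4)[s_3 -> s_1] = 259/648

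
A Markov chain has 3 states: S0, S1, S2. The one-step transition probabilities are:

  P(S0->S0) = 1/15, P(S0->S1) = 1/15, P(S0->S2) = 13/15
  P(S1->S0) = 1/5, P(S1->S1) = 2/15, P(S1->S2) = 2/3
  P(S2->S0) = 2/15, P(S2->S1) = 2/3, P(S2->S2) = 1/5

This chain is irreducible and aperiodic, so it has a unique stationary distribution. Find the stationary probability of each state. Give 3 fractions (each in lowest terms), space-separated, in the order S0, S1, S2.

Answer: 56/377 142/377 179/377

Derivation:
The stationary distribution satisfies pi = pi * P, i.e.:
  pi_S0 = 1/15*pi_S0 + 1/5*pi_S1 + 2/15*pi_S2
  pi_S1 = 1/15*pi_S0 + 2/15*pi_S1 + 2/3*pi_S2
  pi_S2 = 13/15*pi_S0 + 2/3*pi_S1 + 1/5*pi_S2
with normalization: pi_S0 + pi_S1 + pi_S2 = 1.

Using the first 2 balance equations plus normalization, the linear system A*pi = b is:
  [-14/15, 1/5, 2/15] . pi = 0
  [1/15, -13/15, 2/3] . pi = 0
  [1, 1, 1] . pi = 1

Solving yields:
  pi_S0 = 56/377
  pi_S1 = 142/377
  pi_S2 = 179/377

Verification (pi * P):
  56/377*1/15 + 142/377*1/5 + 179/377*2/15 = 56/377 = pi_S0  (ok)
  56/377*1/15 + 142/377*2/15 + 179/377*2/3 = 142/377 = pi_S1  (ok)
  56/377*13/15 + 142/377*2/3 + 179/377*1/5 = 179/377 = pi_S2  (ok)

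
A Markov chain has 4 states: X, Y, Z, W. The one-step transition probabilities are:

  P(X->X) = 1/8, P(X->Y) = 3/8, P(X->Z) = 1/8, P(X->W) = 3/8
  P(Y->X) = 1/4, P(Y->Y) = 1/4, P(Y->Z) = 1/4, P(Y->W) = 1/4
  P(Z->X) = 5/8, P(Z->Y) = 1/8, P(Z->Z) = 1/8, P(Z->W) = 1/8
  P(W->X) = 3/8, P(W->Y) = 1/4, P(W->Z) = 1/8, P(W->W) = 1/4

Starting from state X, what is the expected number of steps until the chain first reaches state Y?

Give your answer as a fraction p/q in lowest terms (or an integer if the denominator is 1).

Let h_i = expected steps to first reach Y from state i.
Boundary: h_Y = 0.
First-step equations for the other states:
  h_X = 1 + 1/8*h_X + 3/8*h_Y + 1/8*h_Z + 3/8*h_W
  h_Z = 1 + 5/8*h_X + 1/8*h_Y + 1/8*h_Z + 1/8*h_W
  h_W = 1 + 3/8*h_X + 1/4*h_Y + 1/8*h_Z + 1/4*h_W

Substituting h_Y = 0 and rearranging gives the linear system (I - Q) h = 1:
  [7/8, -1/8, -3/8] . (h_X, h_Z, h_W) = 1
  [-5/8, 7/8, -1/8] . (h_X, h_Z, h_W) = 1
  [-3/8, -1/8, 3/4] . (h_X, h_Z, h_W) = 1

Solving yields:
  h_X = 36/11
  h_Z = 4
  h_W = 40/11

Starting state is X, so the expected hitting time is h_X = 36/11.

Answer: 36/11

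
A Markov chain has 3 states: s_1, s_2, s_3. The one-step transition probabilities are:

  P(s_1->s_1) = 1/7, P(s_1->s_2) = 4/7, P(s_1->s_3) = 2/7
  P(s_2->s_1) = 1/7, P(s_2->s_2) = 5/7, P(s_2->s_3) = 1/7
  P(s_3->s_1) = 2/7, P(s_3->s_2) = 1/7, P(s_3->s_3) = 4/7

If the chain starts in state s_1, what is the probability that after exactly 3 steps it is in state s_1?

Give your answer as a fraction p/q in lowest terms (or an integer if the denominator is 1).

Answer: 9/49

Derivation:
Computing P^3 by repeated multiplication:
P^1 =
  s_1: [1/7, 4/7, 2/7]
  s_2: [1/7, 5/7, 1/7]
  s_3: [2/7, 1/7, 4/7]
P^2 =
  s_1: [9/49, 26/49, 2/7]
  s_2: [8/49, 30/49, 11/49]
  s_3: [11/49, 17/49, 3/7]
P^3 =
  s_1: [9/49, 180/343, 100/343]
  s_2: [60/343, 193/343, 90/343]
  s_3: [10/49, 150/343, 123/343]

(P^3)[s_1 -> s_1] = 9/49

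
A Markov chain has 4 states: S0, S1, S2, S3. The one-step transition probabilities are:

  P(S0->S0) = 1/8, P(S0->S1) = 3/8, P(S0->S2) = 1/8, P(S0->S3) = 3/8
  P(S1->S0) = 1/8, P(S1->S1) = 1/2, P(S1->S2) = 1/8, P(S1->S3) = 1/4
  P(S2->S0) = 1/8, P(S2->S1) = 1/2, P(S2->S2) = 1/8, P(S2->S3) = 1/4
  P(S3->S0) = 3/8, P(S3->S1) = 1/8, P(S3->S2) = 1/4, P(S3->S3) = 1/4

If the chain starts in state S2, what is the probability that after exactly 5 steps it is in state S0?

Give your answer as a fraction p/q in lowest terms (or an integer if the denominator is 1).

Computing P^5 by repeated multiplication:
P^1 =
  S0: [1/8, 3/8, 1/8, 3/8]
  S1: [1/8, 1/2, 1/8, 1/4]
  S2: [1/8, 1/2, 1/8, 1/4]
  S3: [3/8, 1/8, 1/4, 1/4]
P^2 =
  S0: [7/32, 11/32, 11/64, 17/64]
  S1: [3/16, 25/64, 5/32, 17/64]
  S2: [3/16, 25/64, 5/32, 17/64]
  S3: [3/16, 23/64, 5/32, 19/64]
P^3 =
  S0: [49/256, 191/512, 81/512, 71/256]
  S1: [49/256, 193/512, 81/512, 35/128]
  S2: [49/256, 193/512, 81/512, 35/128]
  S3: [51/256, 187/512, 83/512, 35/128]
P^4 =
  S0: [199/1024, 381/1024, 327/2048, 561/2048]
  S1: [99/512, 765/2048, 163/1024, 561/2048]
  S2: [99/512, 765/2048, 163/1024, 561/2048]
  S3: [99/512, 763/2048, 163/1024, 563/2048]
P^5 =
  S0: [1585/8192, 6111/16384, 2609/16384, 2247/8192]
  S1: [1585/8192, 6113/16384, 2609/16384, 1123/4096]
  S2: [1585/8192, 6113/16384, 2609/16384, 1123/4096]
  S3: [1587/8192, 6107/16384, 2611/16384, 1123/4096]

(P^5)[S2 -> S0] = 1585/8192

Answer: 1585/8192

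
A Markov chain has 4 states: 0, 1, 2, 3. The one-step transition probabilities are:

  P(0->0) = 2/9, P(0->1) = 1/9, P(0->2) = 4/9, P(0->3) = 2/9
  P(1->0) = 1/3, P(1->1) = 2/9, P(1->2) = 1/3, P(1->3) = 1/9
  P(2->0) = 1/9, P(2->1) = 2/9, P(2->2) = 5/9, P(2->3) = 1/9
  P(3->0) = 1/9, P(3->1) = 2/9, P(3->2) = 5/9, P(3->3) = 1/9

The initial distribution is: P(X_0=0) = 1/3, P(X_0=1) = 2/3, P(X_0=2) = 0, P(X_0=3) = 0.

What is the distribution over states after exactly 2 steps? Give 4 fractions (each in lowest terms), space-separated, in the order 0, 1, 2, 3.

Propagating the distribution step by step (d_{t+1} = d_t * P):
d_0 = (0=1/3, 1=2/3, 2=0, 3=0)
  d_1[0] = 1/3*2/9 + 2/3*1/3 + 0*1/9 + 0*1/9 = 8/27
  d_1[1] = 1/3*1/9 + 2/3*2/9 + 0*2/9 + 0*2/9 = 5/27
  d_1[2] = 1/3*4/9 + 2/3*1/3 + 0*5/9 + 0*5/9 = 10/27
  d_1[3] = 1/3*2/9 + 2/3*1/9 + 0*1/9 + 0*1/9 = 4/27
d_1 = (0=8/27, 1=5/27, 2=10/27, 3=4/27)
  d_2[0] = 8/27*2/9 + 5/27*1/3 + 10/27*1/9 + 4/27*1/9 = 5/27
  d_2[1] = 8/27*1/9 + 5/27*2/9 + 10/27*2/9 + 4/27*2/9 = 46/243
  d_2[2] = 8/27*4/9 + 5/27*1/3 + 10/27*5/9 + 4/27*5/9 = 13/27
  d_2[3] = 8/27*2/9 + 5/27*1/9 + 10/27*1/9 + 4/27*1/9 = 35/243
d_2 = (0=5/27, 1=46/243, 2=13/27, 3=35/243)

Answer: 5/27 46/243 13/27 35/243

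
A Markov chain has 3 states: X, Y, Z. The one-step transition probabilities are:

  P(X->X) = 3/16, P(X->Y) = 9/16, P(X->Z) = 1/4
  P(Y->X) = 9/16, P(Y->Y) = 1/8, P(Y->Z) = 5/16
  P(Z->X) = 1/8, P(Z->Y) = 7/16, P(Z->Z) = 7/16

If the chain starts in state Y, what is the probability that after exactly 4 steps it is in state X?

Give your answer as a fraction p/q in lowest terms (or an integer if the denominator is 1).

Answer: 18713/65536

Derivation:
Computing P^4 by repeated multiplication:
P^1 =
  X: [3/16, 9/16, 1/4]
  Y: [9/16, 1/8, 5/16]
  Z: [1/8, 7/16, 7/16]
P^2 =
  X: [49/128, 73/256, 85/256]
  Y: [55/256, 15/32, 81/256]
  Z: [83/256, 81/256, 23/64]
P^3 =
  X: [1121/4096, 1623/4096, 169/512]
  Y: [1407/4096, 651/2048, 1387/4096]
  Z: [581/2048, 1553/4096, 1381/4096]
P^4 =
  X: [10337/32768, 22799/65536, 22063/65536]
  Y: [18713/65536, 1561/4096, 21847/65536]
  Z: [20225/65536, 23231/65536, 345/1024]

(P^4)[Y -> X] = 18713/65536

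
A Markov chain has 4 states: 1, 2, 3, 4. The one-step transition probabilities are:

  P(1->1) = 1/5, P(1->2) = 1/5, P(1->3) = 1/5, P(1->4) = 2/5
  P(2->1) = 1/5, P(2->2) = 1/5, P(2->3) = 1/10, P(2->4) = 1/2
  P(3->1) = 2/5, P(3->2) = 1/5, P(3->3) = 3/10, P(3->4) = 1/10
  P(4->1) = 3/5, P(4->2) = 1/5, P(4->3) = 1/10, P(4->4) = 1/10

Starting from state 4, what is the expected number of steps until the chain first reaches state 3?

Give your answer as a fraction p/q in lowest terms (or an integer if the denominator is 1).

Let h_i = expected steps to first reach 3 from state i.
Boundary: h_3 = 0.
First-step equations for the other states:
  h_1 = 1 + 1/5*h_1 + 1/5*h_2 + 1/5*h_3 + 2/5*h_4
  h_2 = 1 + 1/5*h_1 + 1/5*h_2 + 1/10*h_3 + 1/2*h_4
  h_4 = 1 + 3/5*h_1 + 1/5*h_2 + 1/10*h_3 + 1/10*h_4

Substituting h_3 = 0 and rearranging gives the linear system (I - Q) h = 1:
  [4/5, -1/5, -2/5] . (h_1, h_2, h_4) = 1
  [-1/5, 4/5, -1/2] . (h_1, h_2, h_4) = 1
  [-3/5, -1/5, 9/10] . (h_1, h_2, h_4) = 1

Solving yields:
  h_1 = 325/48
  h_2 = 15/2
  h_4 = 175/24

Starting state is 4, so the expected hitting time is h_4 = 175/24.

Answer: 175/24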